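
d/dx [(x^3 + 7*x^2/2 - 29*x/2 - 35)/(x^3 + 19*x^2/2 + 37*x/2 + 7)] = 6*(4*x^2 + 28*x + 91)/(4*x^4 + 60*x^3 + 253*x^2 + 210*x + 49)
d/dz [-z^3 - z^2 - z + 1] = -3*z^2 - 2*z - 1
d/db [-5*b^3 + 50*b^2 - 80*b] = -15*b^2 + 100*b - 80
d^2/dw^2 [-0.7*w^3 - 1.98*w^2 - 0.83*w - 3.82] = -4.2*w - 3.96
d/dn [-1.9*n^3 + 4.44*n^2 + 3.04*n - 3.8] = -5.7*n^2 + 8.88*n + 3.04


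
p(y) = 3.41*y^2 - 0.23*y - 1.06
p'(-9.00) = -61.61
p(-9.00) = 277.22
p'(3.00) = 20.23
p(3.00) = 28.94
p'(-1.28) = -8.96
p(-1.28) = 4.82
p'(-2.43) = -16.80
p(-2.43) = 19.63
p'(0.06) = 0.18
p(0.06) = -1.06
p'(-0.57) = -4.12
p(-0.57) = 0.18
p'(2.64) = 17.77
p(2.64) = 22.10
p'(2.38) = 16.00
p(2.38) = 17.71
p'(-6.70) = -45.92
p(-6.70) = 153.56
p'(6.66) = 45.19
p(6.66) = 148.66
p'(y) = 6.82*y - 0.23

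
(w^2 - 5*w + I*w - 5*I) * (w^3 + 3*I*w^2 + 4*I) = w^5 - 5*w^4 + 4*I*w^4 - 3*w^3 - 20*I*w^3 + 15*w^2 + 4*I*w^2 - 4*w - 20*I*w + 20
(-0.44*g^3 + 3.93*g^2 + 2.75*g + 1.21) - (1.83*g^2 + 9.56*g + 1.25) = -0.44*g^3 + 2.1*g^2 - 6.81*g - 0.04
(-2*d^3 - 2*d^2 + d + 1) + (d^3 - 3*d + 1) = -d^3 - 2*d^2 - 2*d + 2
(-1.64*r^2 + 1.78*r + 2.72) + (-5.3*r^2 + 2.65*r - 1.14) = -6.94*r^2 + 4.43*r + 1.58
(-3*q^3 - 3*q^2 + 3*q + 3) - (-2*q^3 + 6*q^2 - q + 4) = -q^3 - 9*q^2 + 4*q - 1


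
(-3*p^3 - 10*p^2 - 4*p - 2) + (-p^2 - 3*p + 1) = -3*p^3 - 11*p^2 - 7*p - 1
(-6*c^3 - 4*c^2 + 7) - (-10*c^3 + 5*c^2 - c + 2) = 4*c^3 - 9*c^2 + c + 5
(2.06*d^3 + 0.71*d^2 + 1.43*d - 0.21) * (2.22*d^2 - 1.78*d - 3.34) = 4.5732*d^5 - 2.0906*d^4 - 4.9696*d^3 - 5.383*d^2 - 4.4024*d + 0.7014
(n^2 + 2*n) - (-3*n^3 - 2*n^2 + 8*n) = 3*n^3 + 3*n^2 - 6*n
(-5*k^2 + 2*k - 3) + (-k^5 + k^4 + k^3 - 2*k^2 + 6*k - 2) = -k^5 + k^4 + k^3 - 7*k^2 + 8*k - 5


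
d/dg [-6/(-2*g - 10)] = -3/(g + 5)^2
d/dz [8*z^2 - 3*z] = 16*z - 3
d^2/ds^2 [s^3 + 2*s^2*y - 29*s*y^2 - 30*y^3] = 6*s + 4*y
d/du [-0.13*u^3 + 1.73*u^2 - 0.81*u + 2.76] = -0.39*u^2 + 3.46*u - 0.81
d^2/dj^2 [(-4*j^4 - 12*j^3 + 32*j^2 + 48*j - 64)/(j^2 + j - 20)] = 8*(-j^6 - 3*j^5 + 57*j^4 + 101*j^3 - 1788*j^2 - 2928*j + 3104)/(j^6 + 3*j^5 - 57*j^4 - 119*j^3 + 1140*j^2 + 1200*j - 8000)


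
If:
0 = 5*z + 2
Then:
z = -2/5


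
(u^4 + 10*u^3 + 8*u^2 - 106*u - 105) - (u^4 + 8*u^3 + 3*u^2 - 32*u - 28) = 2*u^3 + 5*u^2 - 74*u - 77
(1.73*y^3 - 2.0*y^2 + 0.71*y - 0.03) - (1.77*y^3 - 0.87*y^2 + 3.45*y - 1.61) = -0.04*y^3 - 1.13*y^2 - 2.74*y + 1.58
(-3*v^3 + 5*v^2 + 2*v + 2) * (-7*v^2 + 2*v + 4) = 21*v^5 - 41*v^4 - 16*v^3 + 10*v^2 + 12*v + 8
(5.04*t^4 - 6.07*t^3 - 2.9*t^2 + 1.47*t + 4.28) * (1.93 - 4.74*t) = -23.8896*t^5 + 38.499*t^4 + 2.0309*t^3 - 12.5648*t^2 - 17.4501*t + 8.2604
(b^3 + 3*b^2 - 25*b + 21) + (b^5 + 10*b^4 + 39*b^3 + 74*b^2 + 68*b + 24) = b^5 + 10*b^4 + 40*b^3 + 77*b^2 + 43*b + 45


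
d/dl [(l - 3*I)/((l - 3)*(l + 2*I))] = ((-l + 3*I)*(l - 3) + (-l + 3*I)*(l + 2*I) + (l - 3)*(l + 2*I))/((l - 3)^2*(l + 2*I)^2)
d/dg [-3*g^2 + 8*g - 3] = 8 - 6*g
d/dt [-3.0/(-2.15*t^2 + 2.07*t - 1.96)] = (6.21 - 12.9*t)/(2.15*t^2 - 2.07*t + 1.96)^2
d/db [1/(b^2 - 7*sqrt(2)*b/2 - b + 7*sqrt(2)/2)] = 2*(-4*b + 2 + 7*sqrt(2))/(2*b^2 - 7*sqrt(2)*b - 2*b + 7*sqrt(2))^2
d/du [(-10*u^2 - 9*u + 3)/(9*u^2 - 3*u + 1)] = 37*u*(3*u - 2)/(81*u^4 - 54*u^3 + 27*u^2 - 6*u + 1)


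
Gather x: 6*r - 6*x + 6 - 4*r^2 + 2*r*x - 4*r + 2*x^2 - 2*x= -4*r^2 + 2*r + 2*x^2 + x*(2*r - 8) + 6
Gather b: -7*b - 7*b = -14*b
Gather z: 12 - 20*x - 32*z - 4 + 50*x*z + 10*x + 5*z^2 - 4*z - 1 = -10*x + 5*z^2 + z*(50*x - 36) + 7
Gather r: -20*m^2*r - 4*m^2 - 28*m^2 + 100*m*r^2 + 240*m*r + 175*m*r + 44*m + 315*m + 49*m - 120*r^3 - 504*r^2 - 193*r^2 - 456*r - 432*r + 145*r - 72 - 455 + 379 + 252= -32*m^2 + 408*m - 120*r^3 + r^2*(100*m - 697) + r*(-20*m^2 + 415*m - 743) + 104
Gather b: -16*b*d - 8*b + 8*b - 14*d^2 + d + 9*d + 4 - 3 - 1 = -16*b*d - 14*d^2 + 10*d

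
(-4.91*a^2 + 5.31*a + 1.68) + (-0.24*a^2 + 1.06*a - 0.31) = -5.15*a^2 + 6.37*a + 1.37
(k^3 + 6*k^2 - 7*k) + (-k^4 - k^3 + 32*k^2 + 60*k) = -k^4 + 38*k^2 + 53*k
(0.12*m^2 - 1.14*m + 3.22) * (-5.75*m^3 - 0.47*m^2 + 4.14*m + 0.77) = -0.69*m^5 + 6.4986*m^4 - 17.4824*m^3 - 6.1406*m^2 + 12.453*m + 2.4794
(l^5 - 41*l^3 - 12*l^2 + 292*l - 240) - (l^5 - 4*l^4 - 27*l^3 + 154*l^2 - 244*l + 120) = 4*l^4 - 14*l^3 - 166*l^2 + 536*l - 360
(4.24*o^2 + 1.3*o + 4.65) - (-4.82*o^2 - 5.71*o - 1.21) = 9.06*o^2 + 7.01*o + 5.86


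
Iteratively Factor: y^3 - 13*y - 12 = (y + 1)*(y^2 - y - 12) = (y - 4)*(y + 1)*(y + 3)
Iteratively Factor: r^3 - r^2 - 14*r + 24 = (r + 4)*(r^2 - 5*r + 6) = (r - 2)*(r + 4)*(r - 3)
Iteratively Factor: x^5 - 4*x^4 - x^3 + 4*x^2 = (x - 4)*(x^4 - x^2) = x*(x - 4)*(x^3 - x) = x*(x - 4)*(x - 1)*(x^2 + x) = x*(x - 4)*(x - 1)*(x + 1)*(x)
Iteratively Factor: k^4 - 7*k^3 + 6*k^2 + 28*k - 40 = (k - 5)*(k^3 - 2*k^2 - 4*k + 8) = (k - 5)*(k - 2)*(k^2 - 4) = (k - 5)*(k - 2)*(k + 2)*(k - 2)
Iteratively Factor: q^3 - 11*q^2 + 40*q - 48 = (q - 3)*(q^2 - 8*q + 16) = (q - 4)*(q - 3)*(q - 4)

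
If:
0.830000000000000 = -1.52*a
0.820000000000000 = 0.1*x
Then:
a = -0.55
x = 8.20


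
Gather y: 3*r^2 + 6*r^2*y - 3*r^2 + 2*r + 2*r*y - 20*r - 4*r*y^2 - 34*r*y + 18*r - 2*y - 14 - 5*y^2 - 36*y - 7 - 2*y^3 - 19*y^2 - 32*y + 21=-2*y^3 + y^2*(-4*r - 24) + y*(6*r^2 - 32*r - 70)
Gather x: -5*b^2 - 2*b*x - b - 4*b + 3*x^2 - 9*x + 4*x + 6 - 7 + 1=-5*b^2 - 5*b + 3*x^2 + x*(-2*b - 5)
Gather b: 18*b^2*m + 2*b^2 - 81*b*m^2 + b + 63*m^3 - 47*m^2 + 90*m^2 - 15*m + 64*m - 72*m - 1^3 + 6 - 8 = b^2*(18*m + 2) + b*(1 - 81*m^2) + 63*m^3 + 43*m^2 - 23*m - 3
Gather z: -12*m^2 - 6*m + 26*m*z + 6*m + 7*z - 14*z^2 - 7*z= -12*m^2 + 26*m*z - 14*z^2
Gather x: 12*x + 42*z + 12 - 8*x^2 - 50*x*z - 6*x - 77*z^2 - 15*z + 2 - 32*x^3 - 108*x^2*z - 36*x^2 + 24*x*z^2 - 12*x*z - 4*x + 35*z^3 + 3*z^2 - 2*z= -32*x^3 + x^2*(-108*z - 44) + x*(24*z^2 - 62*z + 2) + 35*z^3 - 74*z^2 + 25*z + 14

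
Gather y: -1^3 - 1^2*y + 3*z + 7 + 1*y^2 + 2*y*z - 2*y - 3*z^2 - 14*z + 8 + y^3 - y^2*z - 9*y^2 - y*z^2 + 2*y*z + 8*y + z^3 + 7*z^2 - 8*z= y^3 + y^2*(-z - 8) + y*(-z^2 + 4*z + 5) + z^3 + 4*z^2 - 19*z + 14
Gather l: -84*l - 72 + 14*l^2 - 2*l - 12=14*l^2 - 86*l - 84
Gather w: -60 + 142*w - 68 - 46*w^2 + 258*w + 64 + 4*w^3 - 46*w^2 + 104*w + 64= 4*w^3 - 92*w^2 + 504*w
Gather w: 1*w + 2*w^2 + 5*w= 2*w^2 + 6*w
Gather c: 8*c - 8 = 8*c - 8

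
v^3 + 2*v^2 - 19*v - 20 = (v - 4)*(v + 1)*(v + 5)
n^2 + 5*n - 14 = (n - 2)*(n + 7)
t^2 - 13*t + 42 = (t - 7)*(t - 6)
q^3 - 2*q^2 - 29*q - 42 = (q - 7)*(q + 2)*(q + 3)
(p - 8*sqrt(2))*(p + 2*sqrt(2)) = p^2 - 6*sqrt(2)*p - 32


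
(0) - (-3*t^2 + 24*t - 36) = 3*t^2 - 24*t + 36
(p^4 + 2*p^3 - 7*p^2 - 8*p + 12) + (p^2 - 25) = p^4 + 2*p^3 - 6*p^2 - 8*p - 13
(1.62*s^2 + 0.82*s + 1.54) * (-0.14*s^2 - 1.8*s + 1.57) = -0.2268*s^4 - 3.0308*s^3 + 0.8518*s^2 - 1.4846*s + 2.4178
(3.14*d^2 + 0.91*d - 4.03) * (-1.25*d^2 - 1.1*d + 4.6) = -3.925*d^4 - 4.5915*d^3 + 18.4805*d^2 + 8.619*d - 18.538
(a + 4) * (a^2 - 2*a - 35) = a^3 + 2*a^2 - 43*a - 140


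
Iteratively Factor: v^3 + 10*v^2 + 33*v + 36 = (v + 3)*(v^2 + 7*v + 12) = (v + 3)*(v + 4)*(v + 3)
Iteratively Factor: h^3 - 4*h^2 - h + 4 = (h - 1)*(h^2 - 3*h - 4) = (h - 1)*(h + 1)*(h - 4)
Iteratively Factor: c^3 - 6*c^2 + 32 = (c - 4)*(c^2 - 2*c - 8) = (c - 4)^2*(c + 2)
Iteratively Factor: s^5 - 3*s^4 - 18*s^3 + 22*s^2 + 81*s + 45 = (s - 3)*(s^4 - 18*s^2 - 32*s - 15) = (s - 3)*(s + 1)*(s^3 - s^2 - 17*s - 15) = (s - 5)*(s - 3)*(s + 1)*(s^2 + 4*s + 3) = (s - 5)*(s - 3)*(s + 1)*(s + 3)*(s + 1)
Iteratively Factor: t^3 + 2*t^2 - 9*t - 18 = (t - 3)*(t^2 + 5*t + 6) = (t - 3)*(t + 2)*(t + 3)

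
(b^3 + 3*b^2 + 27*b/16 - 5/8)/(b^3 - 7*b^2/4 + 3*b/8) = (4*b^2 + 13*b + 10)/(2*b*(2*b - 3))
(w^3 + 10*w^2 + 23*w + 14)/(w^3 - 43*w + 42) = (w^2 + 3*w + 2)/(w^2 - 7*w + 6)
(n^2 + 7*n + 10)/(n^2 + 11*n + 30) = (n + 2)/(n + 6)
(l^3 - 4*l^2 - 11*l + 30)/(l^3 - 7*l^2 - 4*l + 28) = (l^2 - 2*l - 15)/(l^2 - 5*l - 14)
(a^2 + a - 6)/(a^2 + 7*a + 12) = (a - 2)/(a + 4)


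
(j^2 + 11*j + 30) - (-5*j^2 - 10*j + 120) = 6*j^2 + 21*j - 90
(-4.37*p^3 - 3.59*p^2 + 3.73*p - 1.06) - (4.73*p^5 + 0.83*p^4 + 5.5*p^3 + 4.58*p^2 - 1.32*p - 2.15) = -4.73*p^5 - 0.83*p^4 - 9.87*p^3 - 8.17*p^2 + 5.05*p + 1.09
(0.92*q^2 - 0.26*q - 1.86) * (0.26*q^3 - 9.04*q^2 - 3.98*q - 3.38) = 0.2392*q^5 - 8.3844*q^4 - 1.7948*q^3 + 14.7396*q^2 + 8.2816*q + 6.2868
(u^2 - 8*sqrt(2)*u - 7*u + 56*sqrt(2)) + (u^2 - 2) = 2*u^2 - 8*sqrt(2)*u - 7*u - 2 + 56*sqrt(2)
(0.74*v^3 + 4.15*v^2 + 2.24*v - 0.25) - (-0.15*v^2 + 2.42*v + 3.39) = 0.74*v^3 + 4.3*v^2 - 0.18*v - 3.64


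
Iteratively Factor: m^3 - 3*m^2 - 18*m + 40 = (m + 4)*(m^2 - 7*m + 10) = (m - 2)*(m + 4)*(m - 5)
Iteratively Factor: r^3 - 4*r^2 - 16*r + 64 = (r + 4)*(r^2 - 8*r + 16) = (r - 4)*(r + 4)*(r - 4)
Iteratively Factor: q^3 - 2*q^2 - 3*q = (q + 1)*(q^2 - 3*q) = (q - 3)*(q + 1)*(q)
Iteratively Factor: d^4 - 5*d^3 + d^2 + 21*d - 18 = (d + 2)*(d^3 - 7*d^2 + 15*d - 9) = (d - 3)*(d + 2)*(d^2 - 4*d + 3) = (d - 3)*(d - 1)*(d + 2)*(d - 3)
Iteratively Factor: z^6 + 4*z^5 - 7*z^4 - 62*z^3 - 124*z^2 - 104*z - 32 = (z + 2)*(z^5 + 2*z^4 - 11*z^3 - 40*z^2 - 44*z - 16) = (z + 2)^2*(z^4 - 11*z^2 - 18*z - 8) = (z + 1)*(z + 2)^2*(z^3 - z^2 - 10*z - 8) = (z + 1)*(z + 2)^3*(z^2 - 3*z - 4) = (z - 4)*(z + 1)*(z + 2)^3*(z + 1)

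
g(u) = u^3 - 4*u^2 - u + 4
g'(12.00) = 335.00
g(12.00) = 1144.00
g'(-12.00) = 527.00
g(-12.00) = -2288.00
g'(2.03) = -4.88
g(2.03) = -6.15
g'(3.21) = 4.23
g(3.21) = -7.35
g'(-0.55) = 4.31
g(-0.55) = 3.17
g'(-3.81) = 73.03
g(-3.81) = -105.56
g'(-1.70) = 21.27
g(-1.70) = -10.77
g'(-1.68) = 20.91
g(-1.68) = -10.35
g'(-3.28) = 57.52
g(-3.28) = -71.04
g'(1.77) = -5.76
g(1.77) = -4.76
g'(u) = 3*u^2 - 8*u - 1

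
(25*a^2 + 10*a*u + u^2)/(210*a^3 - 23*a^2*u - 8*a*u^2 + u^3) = (5*a + u)/(42*a^2 - 13*a*u + u^2)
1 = 1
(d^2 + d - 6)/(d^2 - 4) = (d + 3)/(d + 2)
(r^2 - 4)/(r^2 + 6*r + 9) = (r^2 - 4)/(r^2 + 6*r + 9)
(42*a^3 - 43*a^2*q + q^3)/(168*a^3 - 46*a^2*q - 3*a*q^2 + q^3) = (-a + q)/(-4*a + q)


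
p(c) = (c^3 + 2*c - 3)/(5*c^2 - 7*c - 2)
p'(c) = (7 - 10*c)*(c^3 + 2*c - 3)/(5*c^2 - 7*c - 2)^2 + (3*c^2 + 2)/(5*c^2 - 7*c - 2) = (5*c^4 - 14*c^3 - 16*c^2 + 30*c - 25)/(25*c^4 - 70*c^3 + 29*c^2 + 28*c + 4)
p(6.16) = 1.68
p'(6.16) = 0.17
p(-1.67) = -0.47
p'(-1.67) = -0.03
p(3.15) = 1.35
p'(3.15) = -0.05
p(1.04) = -0.05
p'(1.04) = -1.40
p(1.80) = 4.02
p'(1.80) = -20.31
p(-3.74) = -0.67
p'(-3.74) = 0.15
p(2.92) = 1.37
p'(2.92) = -0.14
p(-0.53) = -1.35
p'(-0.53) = -4.42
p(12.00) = 2.76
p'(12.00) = 0.19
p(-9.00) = -1.61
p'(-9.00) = 0.19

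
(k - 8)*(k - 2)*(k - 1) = k^3 - 11*k^2 + 26*k - 16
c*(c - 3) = c^2 - 3*c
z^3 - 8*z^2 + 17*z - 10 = (z - 5)*(z - 2)*(z - 1)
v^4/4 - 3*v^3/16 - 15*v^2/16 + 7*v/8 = v*(v/4 + 1/2)*(v - 7/4)*(v - 1)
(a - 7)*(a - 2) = a^2 - 9*a + 14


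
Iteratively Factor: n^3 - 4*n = (n)*(n^2 - 4) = n*(n - 2)*(n + 2)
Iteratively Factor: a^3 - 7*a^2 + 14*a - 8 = (a - 4)*(a^2 - 3*a + 2) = (a - 4)*(a - 2)*(a - 1)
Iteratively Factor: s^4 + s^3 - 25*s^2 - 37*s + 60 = (s + 4)*(s^3 - 3*s^2 - 13*s + 15) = (s - 1)*(s + 4)*(s^2 - 2*s - 15) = (s - 1)*(s + 3)*(s + 4)*(s - 5)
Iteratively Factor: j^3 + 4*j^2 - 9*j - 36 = (j + 4)*(j^2 - 9) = (j - 3)*(j + 4)*(j + 3)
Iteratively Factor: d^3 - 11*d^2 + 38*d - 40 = (d - 5)*(d^2 - 6*d + 8) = (d - 5)*(d - 4)*(d - 2)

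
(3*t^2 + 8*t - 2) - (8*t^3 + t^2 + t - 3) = -8*t^3 + 2*t^2 + 7*t + 1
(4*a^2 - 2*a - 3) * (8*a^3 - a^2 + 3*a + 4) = 32*a^5 - 20*a^4 - 10*a^3 + 13*a^2 - 17*a - 12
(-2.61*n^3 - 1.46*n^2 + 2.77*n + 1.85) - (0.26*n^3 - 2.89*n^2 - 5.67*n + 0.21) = -2.87*n^3 + 1.43*n^2 + 8.44*n + 1.64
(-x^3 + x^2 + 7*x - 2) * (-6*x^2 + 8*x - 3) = 6*x^5 - 14*x^4 - 31*x^3 + 65*x^2 - 37*x + 6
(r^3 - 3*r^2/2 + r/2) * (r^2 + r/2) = r^5 - r^4 - r^3/4 + r^2/4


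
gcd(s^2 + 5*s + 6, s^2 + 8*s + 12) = s + 2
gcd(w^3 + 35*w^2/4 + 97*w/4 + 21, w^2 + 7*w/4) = w + 7/4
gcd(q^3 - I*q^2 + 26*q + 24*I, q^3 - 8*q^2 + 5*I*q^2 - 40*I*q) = 1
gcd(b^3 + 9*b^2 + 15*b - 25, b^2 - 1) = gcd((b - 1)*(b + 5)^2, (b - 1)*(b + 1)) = b - 1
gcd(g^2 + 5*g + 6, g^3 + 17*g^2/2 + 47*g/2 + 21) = g^2 + 5*g + 6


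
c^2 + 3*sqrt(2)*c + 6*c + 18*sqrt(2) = (c + 6)*(c + 3*sqrt(2))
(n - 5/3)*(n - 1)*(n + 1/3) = n^3 - 7*n^2/3 + 7*n/9 + 5/9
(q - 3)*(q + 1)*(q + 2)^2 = q^4 + 2*q^3 - 7*q^2 - 20*q - 12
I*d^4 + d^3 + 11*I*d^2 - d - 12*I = (d + 1)*(d - 4*I)*(d + 3*I)*(I*d - I)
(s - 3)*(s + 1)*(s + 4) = s^3 + 2*s^2 - 11*s - 12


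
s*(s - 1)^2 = s^3 - 2*s^2 + s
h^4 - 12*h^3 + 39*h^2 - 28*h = h*(h - 7)*(h - 4)*(h - 1)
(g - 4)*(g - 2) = g^2 - 6*g + 8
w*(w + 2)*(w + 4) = w^3 + 6*w^2 + 8*w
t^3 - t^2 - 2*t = t*(t - 2)*(t + 1)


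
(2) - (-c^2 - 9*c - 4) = c^2 + 9*c + 6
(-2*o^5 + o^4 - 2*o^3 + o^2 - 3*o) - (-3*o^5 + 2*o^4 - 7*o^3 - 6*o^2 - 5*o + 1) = o^5 - o^4 + 5*o^3 + 7*o^2 + 2*o - 1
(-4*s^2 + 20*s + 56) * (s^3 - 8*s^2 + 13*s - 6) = -4*s^5 + 52*s^4 - 156*s^3 - 164*s^2 + 608*s - 336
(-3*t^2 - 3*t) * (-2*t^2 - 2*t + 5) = 6*t^4 + 12*t^3 - 9*t^2 - 15*t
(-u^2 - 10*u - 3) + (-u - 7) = -u^2 - 11*u - 10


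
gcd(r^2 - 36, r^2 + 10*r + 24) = r + 6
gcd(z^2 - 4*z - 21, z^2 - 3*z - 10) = 1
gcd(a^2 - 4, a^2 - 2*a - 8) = a + 2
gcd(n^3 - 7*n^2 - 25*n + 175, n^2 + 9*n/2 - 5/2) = n + 5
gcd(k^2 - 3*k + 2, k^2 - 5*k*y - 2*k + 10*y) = k - 2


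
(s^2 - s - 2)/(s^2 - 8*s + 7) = (s^2 - s - 2)/(s^2 - 8*s + 7)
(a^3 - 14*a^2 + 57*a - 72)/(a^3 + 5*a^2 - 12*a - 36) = (a^2 - 11*a + 24)/(a^2 + 8*a + 12)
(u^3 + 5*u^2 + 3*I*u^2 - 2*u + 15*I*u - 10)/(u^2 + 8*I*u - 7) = (u^2 + u*(5 + 2*I) + 10*I)/(u + 7*I)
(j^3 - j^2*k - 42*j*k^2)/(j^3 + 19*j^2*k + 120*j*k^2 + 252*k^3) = j*(j - 7*k)/(j^2 + 13*j*k + 42*k^2)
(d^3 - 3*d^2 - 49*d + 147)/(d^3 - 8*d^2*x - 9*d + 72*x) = (49 - d^2)/(-d^2 + 8*d*x - 3*d + 24*x)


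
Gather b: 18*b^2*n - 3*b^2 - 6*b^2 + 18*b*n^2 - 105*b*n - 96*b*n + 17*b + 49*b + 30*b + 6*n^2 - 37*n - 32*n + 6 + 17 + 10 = b^2*(18*n - 9) + b*(18*n^2 - 201*n + 96) + 6*n^2 - 69*n + 33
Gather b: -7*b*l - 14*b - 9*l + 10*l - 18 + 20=b*(-7*l - 14) + l + 2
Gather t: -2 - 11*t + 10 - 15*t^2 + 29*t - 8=-15*t^2 + 18*t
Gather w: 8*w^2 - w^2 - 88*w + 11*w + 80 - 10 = 7*w^2 - 77*w + 70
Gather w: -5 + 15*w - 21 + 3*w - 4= 18*w - 30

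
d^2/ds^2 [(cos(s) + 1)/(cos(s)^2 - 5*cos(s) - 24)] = (9*sin(s)^4*cos(s) + 9*sin(s)^4 - 13*sin(s)^2 + 1747*cos(s)/4 + 135*cos(3*s)/4 - cos(5*s)/2 + 146)/(sin(s)^2 + 5*cos(s) + 23)^3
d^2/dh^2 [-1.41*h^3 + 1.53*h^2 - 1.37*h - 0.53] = 3.06 - 8.46*h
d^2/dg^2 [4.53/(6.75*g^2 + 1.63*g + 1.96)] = (-412.79625*g^2 - 99.68265*g + 4.53*(13.5*g + 1.63)*(27.0*g + 3.26) - 119.8638)/(6.75*g^2 + 1.63*g + 1.96)^3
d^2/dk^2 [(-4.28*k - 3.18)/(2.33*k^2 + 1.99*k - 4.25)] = (-(4.28*k + 3.18)*(4.66*k + 1.99)*(9.32*k + 3.98) + (59.8344*k + 31.8532)*(2.33*k^2 + 1.99*k - 4.25))/(2.33*k^2 + 1.99*k - 4.25)^3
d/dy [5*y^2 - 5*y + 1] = 10*y - 5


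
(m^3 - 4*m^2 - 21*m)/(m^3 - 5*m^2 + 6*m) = (m^2 - 4*m - 21)/(m^2 - 5*m + 6)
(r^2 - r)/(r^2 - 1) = r/(r + 1)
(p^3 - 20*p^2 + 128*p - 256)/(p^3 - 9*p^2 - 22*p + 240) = (p^2 - 12*p + 32)/(p^2 - p - 30)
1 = 1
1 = 1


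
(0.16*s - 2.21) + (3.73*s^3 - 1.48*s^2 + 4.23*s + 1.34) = 3.73*s^3 - 1.48*s^2 + 4.39*s - 0.87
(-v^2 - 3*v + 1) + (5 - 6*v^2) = -7*v^2 - 3*v + 6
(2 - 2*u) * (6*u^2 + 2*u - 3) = -12*u^3 + 8*u^2 + 10*u - 6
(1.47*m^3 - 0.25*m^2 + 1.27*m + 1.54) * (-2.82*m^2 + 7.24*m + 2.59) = -4.1454*m^5 + 11.3478*m^4 - 1.5841*m^3 + 4.2045*m^2 + 14.4389*m + 3.9886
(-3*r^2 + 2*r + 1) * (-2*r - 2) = 6*r^3 + 2*r^2 - 6*r - 2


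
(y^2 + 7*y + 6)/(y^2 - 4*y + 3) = (y^2 + 7*y + 6)/(y^2 - 4*y + 3)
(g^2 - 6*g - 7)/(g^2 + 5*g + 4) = (g - 7)/(g + 4)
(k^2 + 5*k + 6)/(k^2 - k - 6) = (k + 3)/(k - 3)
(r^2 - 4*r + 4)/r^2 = 1 - 4/r + 4/r^2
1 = 1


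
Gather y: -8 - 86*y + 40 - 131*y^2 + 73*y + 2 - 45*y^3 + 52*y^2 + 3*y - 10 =-45*y^3 - 79*y^2 - 10*y + 24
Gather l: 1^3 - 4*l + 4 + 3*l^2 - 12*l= 3*l^2 - 16*l + 5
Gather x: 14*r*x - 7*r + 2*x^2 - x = -7*r + 2*x^2 + x*(14*r - 1)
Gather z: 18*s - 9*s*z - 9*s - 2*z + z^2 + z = 9*s + z^2 + z*(-9*s - 1)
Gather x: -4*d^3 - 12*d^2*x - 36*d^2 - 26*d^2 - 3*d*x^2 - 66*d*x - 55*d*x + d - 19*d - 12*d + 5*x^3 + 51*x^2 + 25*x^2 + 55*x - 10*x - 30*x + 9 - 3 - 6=-4*d^3 - 62*d^2 - 30*d + 5*x^3 + x^2*(76 - 3*d) + x*(-12*d^2 - 121*d + 15)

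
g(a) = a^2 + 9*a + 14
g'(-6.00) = -3.00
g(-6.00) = -4.00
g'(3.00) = 15.00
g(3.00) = 50.00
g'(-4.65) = -0.30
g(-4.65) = -6.23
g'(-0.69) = 7.62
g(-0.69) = 8.27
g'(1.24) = 11.48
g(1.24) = 26.70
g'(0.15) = 9.30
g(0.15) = 15.37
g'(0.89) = 10.78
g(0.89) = 22.80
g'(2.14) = 13.28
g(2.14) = 37.84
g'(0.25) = 9.50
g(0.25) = 16.31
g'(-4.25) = 0.50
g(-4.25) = -6.19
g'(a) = 2*a + 9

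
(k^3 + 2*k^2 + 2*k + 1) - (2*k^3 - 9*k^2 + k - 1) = -k^3 + 11*k^2 + k + 2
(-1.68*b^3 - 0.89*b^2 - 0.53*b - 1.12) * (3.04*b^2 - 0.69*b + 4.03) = -5.1072*b^5 - 1.5464*b^4 - 7.7675*b^3 - 6.6258*b^2 - 1.3631*b - 4.5136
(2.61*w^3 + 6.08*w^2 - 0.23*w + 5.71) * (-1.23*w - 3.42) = -3.2103*w^4 - 16.4046*w^3 - 20.5107*w^2 - 6.2367*w - 19.5282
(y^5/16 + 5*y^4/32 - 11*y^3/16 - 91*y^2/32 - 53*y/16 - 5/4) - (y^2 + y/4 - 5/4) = y^5/16 + 5*y^4/32 - 11*y^3/16 - 123*y^2/32 - 57*y/16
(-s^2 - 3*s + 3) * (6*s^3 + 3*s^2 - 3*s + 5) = -6*s^5 - 21*s^4 + 12*s^3 + 13*s^2 - 24*s + 15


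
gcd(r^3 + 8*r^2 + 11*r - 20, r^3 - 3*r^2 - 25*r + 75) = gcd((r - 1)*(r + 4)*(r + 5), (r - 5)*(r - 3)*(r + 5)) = r + 5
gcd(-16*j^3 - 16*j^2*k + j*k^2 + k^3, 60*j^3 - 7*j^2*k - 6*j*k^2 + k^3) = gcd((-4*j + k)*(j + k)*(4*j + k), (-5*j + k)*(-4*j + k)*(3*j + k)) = 4*j - k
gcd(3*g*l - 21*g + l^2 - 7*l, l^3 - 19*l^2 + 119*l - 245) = l - 7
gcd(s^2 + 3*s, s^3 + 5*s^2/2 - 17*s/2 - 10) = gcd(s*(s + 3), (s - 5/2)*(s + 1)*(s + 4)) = 1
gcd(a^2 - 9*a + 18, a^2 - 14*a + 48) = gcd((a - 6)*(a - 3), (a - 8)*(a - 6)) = a - 6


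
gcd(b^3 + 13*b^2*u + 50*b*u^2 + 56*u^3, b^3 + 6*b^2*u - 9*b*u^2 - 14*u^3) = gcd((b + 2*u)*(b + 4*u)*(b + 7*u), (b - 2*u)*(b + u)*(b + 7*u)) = b + 7*u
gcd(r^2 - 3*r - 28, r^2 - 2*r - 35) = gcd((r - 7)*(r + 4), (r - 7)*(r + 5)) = r - 7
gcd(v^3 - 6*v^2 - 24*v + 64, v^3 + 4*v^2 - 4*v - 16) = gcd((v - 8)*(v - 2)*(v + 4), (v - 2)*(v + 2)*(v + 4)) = v^2 + 2*v - 8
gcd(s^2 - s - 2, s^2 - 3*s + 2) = s - 2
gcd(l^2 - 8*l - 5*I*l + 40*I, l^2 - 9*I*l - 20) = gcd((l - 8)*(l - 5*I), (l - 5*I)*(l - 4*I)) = l - 5*I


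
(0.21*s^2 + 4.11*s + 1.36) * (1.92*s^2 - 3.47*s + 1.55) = 0.4032*s^4 + 7.1625*s^3 - 11.325*s^2 + 1.6513*s + 2.108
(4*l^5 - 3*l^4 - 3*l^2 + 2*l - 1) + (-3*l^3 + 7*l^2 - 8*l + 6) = 4*l^5 - 3*l^4 - 3*l^3 + 4*l^2 - 6*l + 5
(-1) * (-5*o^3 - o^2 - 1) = 5*o^3 + o^2 + 1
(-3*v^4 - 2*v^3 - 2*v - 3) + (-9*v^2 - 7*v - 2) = -3*v^4 - 2*v^3 - 9*v^2 - 9*v - 5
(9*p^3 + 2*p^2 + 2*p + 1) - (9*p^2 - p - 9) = 9*p^3 - 7*p^2 + 3*p + 10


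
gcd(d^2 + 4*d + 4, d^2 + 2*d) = d + 2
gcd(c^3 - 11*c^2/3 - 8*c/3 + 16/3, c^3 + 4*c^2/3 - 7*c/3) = c - 1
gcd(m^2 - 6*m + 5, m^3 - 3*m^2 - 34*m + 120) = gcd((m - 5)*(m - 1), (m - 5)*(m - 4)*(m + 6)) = m - 5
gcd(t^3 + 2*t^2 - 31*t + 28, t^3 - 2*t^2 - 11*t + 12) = t^2 - 5*t + 4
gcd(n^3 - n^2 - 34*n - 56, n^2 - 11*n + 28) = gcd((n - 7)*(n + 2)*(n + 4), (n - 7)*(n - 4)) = n - 7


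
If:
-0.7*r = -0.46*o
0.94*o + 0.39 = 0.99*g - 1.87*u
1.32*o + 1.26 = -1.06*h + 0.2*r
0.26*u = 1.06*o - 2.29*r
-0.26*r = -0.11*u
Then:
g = 0.39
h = -1.19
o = 0.00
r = 0.00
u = 0.00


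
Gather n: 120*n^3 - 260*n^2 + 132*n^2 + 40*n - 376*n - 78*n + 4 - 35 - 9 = 120*n^3 - 128*n^2 - 414*n - 40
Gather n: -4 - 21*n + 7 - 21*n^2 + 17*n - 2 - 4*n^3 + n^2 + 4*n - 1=-4*n^3 - 20*n^2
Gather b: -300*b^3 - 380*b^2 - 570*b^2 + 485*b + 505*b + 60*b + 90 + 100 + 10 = -300*b^3 - 950*b^2 + 1050*b + 200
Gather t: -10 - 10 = -20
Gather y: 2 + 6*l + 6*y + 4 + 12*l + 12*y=18*l + 18*y + 6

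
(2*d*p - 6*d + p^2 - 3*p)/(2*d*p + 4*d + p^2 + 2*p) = (p - 3)/(p + 2)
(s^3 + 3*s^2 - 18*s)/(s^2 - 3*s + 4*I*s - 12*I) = s*(s + 6)/(s + 4*I)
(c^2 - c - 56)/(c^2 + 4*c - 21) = (c - 8)/(c - 3)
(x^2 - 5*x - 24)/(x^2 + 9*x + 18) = (x - 8)/(x + 6)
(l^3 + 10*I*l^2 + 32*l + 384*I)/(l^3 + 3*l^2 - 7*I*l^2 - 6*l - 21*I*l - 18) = (l^2 + 16*I*l - 64)/(l^2 + l*(3 - I) - 3*I)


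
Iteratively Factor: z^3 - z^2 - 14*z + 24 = (z - 3)*(z^2 + 2*z - 8) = (z - 3)*(z + 4)*(z - 2)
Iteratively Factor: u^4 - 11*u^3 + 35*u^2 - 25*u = (u)*(u^3 - 11*u^2 + 35*u - 25) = u*(u - 5)*(u^2 - 6*u + 5) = u*(u - 5)^2*(u - 1)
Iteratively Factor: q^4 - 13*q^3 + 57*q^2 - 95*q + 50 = (q - 1)*(q^3 - 12*q^2 + 45*q - 50) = (q - 5)*(q - 1)*(q^2 - 7*q + 10) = (q - 5)^2*(q - 1)*(q - 2)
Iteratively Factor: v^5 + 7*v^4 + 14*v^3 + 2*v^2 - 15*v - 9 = (v + 1)*(v^4 + 6*v^3 + 8*v^2 - 6*v - 9) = (v + 1)*(v + 3)*(v^3 + 3*v^2 - v - 3) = (v + 1)^2*(v + 3)*(v^2 + 2*v - 3) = (v + 1)^2*(v + 3)^2*(v - 1)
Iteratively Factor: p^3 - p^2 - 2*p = (p + 1)*(p^2 - 2*p) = (p - 2)*(p + 1)*(p)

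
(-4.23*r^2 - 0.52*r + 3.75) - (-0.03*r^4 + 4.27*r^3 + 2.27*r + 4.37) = 0.03*r^4 - 4.27*r^3 - 4.23*r^2 - 2.79*r - 0.62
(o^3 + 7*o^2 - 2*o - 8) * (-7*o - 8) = -7*o^4 - 57*o^3 - 42*o^2 + 72*o + 64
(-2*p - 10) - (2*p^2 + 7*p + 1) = -2*p^2 - 9*p - 11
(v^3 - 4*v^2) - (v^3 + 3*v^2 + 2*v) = -7*v^2 - 2*v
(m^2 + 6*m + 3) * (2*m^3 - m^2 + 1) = 2*m^5 + 11*m^4 - 2*m^2 + 6*m + 3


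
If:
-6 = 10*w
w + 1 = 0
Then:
No Solution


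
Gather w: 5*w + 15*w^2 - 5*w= 15*w^2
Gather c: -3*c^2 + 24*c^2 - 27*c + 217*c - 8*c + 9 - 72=21*c^2 + 182*c - 63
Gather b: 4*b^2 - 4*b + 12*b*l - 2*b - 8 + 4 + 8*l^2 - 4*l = 4*b^2 + b*(12*l - 6) + 8*l^2 - 4*l - 4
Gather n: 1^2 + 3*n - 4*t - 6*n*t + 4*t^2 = n*(3 - 6*t) + 4*t^2 - 4*t + 1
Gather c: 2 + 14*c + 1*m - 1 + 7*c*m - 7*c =c*(7*m + 7) + m + 1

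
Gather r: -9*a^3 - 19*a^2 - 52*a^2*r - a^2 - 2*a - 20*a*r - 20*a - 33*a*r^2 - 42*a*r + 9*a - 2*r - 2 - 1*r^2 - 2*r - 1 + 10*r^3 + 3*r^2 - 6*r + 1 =-9*a^3 - 20*a^2 - 13*a + 10*r^3 + r^2*(2 - 33*a) + r*(-52*a^2 - 62*a - 10) - 2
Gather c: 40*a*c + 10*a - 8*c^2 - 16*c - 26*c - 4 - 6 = 10*a - 8*c^2 + c*(40*a - 42) - 10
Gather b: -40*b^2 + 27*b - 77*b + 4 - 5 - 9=-40*b^2 - 50*b - 10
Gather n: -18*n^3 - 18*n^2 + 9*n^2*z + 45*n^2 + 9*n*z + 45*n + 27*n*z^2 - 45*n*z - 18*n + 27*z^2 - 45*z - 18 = -18*n^3 + n^2*(9*z + 27) + n*(27*z^2 - 36*z + 27) + 27*z^2 - 45*z - 18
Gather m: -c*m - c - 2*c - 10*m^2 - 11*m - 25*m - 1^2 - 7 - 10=-3*c - 10*m^2 + m*(-c - 36) - 18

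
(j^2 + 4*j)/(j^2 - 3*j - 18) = j*(j + 4)/(j^2 - 3*j - 18)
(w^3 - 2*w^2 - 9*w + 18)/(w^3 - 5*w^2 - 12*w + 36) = (w - 3)/(w - 6)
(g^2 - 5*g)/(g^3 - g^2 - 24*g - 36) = g*(5 - g)/(-g^3 + g^2 + 24*g + 36)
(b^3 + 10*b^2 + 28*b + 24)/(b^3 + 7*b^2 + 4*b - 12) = (b + 2)/(b - 1)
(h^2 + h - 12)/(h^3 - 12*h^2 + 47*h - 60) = (h + 4)/(h^2 - 9*h + 20)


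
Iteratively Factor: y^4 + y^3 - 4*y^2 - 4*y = (y - 2)*(y^3 + 3*y^2 + 2*y) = (y - 2)*(y + 1)*(y^2 + 2*y) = (y - 2)*(y + 1)*(y + 2)*(y)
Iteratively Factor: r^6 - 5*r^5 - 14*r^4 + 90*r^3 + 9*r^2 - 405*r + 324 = (r + 3)*(r^5 - 8*r^4 + 10*r^3 + 60*r^2 - 171*r + 108) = (r - 1)*(r + 3)*(r^4 - 7*r^3 + 3*r^2 + 63*r - 108) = (r - 1)*(r + 3)^2*(r^3 - 10*r^2 + 33*r - 36) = (r - 3)*(r - 1)*(r + 3)^2*(r^2 - 7*r + 12) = (r - 3)^2*(r - 1)*(r + 3)^2*(r - 4)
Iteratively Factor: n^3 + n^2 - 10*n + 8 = (n - 1)*(n^2 + 2*n - 8) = (n - 1)*(n + 4)*(n - 2)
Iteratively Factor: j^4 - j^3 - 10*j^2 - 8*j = (j + 2)*(j^3 - 3*j^2 - 4*j) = (j - 4)*(j + 2)*(j^2 + j) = (j - 4)*(j + 1)*(j + 2)*(j)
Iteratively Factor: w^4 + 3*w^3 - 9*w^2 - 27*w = (w - 3)*(w^3 + 6*w^2 + 9*w) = (w - 3)*(w + 3)*(w^2 + 3*w) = (w - 3)*(w + 3)^2*(w)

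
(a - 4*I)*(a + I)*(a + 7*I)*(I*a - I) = I*a^4 - 4*a^3 - I*a^3 + 4*a^2 + 25*I*a^2 - 28*a - 25*I*a + 28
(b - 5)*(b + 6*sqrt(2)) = b^2 - 5*b + 6*sqrt(2)*b - 30*sqrt(2)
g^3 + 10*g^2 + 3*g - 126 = (g - 3)*(g + 6)*(g + 7)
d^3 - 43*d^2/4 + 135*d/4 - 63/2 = (d - 6)*(d - 3)*(d - 7/4)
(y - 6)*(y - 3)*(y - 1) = y^3 - 10*y^2 + 27*y - 18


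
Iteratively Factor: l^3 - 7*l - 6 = (l - 3)*(l^2 + 3*l + 2) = (l - 3)*(l + 1)*(l + 2)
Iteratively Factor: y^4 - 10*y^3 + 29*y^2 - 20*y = (y - 5)*(y^3 - 5*y^2 + 4*y) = y*(y - 5)*(y^2 - 5*y + 4) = y*(y - 5)*(y - 1)*(y - 4)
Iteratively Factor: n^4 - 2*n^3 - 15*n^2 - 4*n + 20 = (n + 2)*(n^3 - 4*n^2 - 7*n + 10) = (n - 1)*(n + 2)*(n^2 - 3*n - 10) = (n - 1)*(n + 2)^2*(n - 5)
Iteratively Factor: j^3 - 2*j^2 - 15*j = (j - 5)*(j^2 + 3*j) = j*(j - 5)*(j + 3)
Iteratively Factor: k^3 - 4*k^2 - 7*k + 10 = (k - 5)*(k^2 + k - 2) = (k - 5)*(k - 1)*(k + 2)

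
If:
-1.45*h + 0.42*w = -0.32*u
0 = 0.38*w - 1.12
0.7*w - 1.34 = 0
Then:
No Solution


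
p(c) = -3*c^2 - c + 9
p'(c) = -6*c - 1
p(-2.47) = -6.83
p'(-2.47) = 13.82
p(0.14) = 8.80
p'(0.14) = -1.84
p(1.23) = 3.23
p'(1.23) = -8.38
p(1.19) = 3.56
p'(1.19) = -8.14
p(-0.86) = 7.64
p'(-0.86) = 4.16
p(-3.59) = -26.07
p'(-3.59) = 20.54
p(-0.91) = 7.43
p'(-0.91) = 4.46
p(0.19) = 8.70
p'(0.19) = -2.14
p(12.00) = -435.00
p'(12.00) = -73.00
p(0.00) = 9.00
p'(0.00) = -1.00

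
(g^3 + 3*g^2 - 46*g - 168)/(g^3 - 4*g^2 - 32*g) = (g^2 - g - 42)/(g*(g - 8))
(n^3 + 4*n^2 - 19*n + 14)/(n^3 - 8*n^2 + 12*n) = (n^2 + 6*n - 7)/(n*(n - 6))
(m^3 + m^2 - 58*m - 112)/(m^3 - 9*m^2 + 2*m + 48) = (m + 7)/(m - 3)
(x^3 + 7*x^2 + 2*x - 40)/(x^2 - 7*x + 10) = (x^2 + 9*x + 20)/(x - 5)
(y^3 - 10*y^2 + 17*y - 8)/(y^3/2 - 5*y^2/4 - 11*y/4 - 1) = 4*(-y^3 + 10*y^2 - 17*y + 8)/(-2*y^3 + 5*y^2 + 11*y + 4)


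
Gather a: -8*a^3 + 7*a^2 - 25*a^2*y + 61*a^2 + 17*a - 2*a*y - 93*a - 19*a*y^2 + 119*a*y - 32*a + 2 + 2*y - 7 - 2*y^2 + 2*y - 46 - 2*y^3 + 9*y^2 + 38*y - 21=-8*a^3 + a^2*(68 - 25*y) + a*(-19*y^2 + 117*y - 108) - 2*y^3 + 7*y^2 + 42*y - 72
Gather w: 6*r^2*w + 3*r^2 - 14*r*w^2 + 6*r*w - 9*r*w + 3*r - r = 3*r^2 - 14*r*w^2 + 2*r + w*(6*r^2 - 3*r)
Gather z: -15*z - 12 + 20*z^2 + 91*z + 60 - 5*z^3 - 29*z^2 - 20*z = -5*z^3 - 9*z^2 + 56*z + 48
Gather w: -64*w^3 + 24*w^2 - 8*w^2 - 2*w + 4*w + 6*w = -64*w^3 + 16*w^2 + 8*w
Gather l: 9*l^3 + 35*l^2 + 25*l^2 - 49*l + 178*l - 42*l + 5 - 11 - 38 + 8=9*l^3 + 60*l^2 + 87*l - 36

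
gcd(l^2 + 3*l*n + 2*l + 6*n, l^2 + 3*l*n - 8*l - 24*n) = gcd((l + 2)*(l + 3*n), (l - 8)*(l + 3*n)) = l + 3*n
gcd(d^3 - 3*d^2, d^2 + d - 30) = 1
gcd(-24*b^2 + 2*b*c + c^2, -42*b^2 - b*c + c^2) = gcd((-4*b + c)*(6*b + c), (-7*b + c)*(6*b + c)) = 6*b + c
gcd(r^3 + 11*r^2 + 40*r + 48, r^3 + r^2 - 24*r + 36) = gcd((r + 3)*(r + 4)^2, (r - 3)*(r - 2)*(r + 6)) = 1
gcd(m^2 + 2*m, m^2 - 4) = m + 2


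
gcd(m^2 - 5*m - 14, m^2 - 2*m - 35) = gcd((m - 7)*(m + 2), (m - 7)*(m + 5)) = m - 7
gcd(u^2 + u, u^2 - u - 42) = 1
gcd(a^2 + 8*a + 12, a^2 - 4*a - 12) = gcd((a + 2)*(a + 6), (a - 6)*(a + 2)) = a + 2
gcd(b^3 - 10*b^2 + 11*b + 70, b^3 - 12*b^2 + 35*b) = b^2 - 12*b + 35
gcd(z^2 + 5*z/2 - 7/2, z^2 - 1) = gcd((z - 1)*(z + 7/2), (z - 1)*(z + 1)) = z - 1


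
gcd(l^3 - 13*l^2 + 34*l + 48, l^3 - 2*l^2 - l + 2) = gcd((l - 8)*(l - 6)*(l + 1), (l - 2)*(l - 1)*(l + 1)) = l + 1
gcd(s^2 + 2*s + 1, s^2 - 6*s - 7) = s + 1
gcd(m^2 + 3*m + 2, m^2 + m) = m + 1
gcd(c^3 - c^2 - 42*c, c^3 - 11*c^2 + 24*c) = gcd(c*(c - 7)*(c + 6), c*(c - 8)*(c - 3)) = c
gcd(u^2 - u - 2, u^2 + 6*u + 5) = u + 1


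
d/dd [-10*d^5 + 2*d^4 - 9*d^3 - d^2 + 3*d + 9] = -50*d^4 + 8*d^3 - 27*d^2 - 2*d + 3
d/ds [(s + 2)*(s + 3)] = 2*s + 5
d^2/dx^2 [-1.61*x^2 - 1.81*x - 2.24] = -3.22000000000000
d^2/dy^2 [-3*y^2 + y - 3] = -6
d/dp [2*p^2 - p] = 4*p - 1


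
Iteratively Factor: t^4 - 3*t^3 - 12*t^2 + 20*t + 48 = (t + 2)*(t^3 - 5*t^2 - 2*t + 24) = (t - 4)*(t + 2)*(t^2 - t - 6) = (t - 4)*(t + 2)^2*(t - 3)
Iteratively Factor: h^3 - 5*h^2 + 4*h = (h - 4)*(h^2 - h) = (h - 4)*(h - 1)*(h)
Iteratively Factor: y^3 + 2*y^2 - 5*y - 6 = (y + 1)*(y^2 + y - 6) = (y - 2)*(y + 1)*(y + 3)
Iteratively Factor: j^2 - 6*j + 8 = (j - 4)*(j - 2)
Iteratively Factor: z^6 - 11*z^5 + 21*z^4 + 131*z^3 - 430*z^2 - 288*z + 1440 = (z + 2)*(z^5 - 13*z^4 + 47*z^3 + 37*z^2 - 504*z + 720) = (z - 3)*(z + 2)*(z^4 - 10*z^3 + 17*z^2 + 88*z - 240) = (z - 4)*(z - 3)*(z + 2)*(z^3 - 6*z^2 - 7*z + 60) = (z - 4)*(z - 3)*(z + 2)*(z + 3)*(z^2 - 9*z + 20) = (z - 4)^2*(z - 3)*(z + 2)*(z + 3)*(z - 5)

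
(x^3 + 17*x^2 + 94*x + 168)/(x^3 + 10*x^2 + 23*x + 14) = (x^2 + 10*x + 24)/(x^2 + 3*x + 2)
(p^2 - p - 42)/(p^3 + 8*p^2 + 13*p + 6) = (p - 7)/(p^2 + 2*p + 1)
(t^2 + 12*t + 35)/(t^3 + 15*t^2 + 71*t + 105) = 1/(t + 3)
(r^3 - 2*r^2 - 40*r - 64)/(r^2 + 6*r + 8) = r - 8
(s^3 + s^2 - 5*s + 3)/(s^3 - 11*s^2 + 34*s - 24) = (s^2 + 2*s - 3)/(s^2 - 10*s + 24)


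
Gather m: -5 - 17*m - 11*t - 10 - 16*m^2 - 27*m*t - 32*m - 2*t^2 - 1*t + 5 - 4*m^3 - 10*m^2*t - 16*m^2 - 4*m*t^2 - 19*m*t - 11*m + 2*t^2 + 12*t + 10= -4*m^3 + m^2*(-10*t - 32) + m*(-4*t^2 - 46*t - 60)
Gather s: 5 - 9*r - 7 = -9*r - 2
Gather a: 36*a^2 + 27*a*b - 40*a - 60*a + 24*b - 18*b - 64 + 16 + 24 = 36*a^2 + a*(27*b - 100) + 6*b - 24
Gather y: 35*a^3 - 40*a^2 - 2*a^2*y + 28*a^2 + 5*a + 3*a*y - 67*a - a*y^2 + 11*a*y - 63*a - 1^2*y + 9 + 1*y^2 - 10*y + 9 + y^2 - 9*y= 35*a^3 - 12*a^2 - 125*a + y^2*(2 - a) + y*(-2*a^2 + 14*a - 20) + 18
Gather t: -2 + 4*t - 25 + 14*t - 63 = 18*t - 90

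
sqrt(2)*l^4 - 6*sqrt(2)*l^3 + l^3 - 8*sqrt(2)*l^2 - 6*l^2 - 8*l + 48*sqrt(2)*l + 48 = (l - 6)*(l - 2*sqrt(2))*(l + 2*sqrt(2))*(sqrt(2)*l + 1)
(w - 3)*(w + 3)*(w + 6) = w^3 + 6*w^2 - 9*w - 54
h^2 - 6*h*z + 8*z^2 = (h - 4*z)*(h - 2*z)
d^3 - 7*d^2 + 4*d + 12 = (d - 6)*(d - 2)*(d + 1)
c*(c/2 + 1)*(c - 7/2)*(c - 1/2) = c^4/2 - c^3 - 25*c^2/8 + 7*c/4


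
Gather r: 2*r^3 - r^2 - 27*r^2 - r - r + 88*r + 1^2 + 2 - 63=2*r^3 - 28*r^2 + 86*r - 60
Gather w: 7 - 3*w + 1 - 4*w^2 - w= -4*w^2 - 4*w + 8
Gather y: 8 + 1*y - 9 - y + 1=0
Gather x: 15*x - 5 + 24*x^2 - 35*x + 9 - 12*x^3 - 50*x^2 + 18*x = -12*x^3 - 26*x^2 - 2*x + 4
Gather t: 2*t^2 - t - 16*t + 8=2*t^2 - 17*t + 8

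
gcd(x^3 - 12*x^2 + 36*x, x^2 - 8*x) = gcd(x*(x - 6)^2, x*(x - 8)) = x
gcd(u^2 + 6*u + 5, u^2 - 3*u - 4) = u + 1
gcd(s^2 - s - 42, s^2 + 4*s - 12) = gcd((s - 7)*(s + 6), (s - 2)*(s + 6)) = s + 6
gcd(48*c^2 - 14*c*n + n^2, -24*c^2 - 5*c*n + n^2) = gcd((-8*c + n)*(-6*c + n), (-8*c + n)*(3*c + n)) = 8*c - n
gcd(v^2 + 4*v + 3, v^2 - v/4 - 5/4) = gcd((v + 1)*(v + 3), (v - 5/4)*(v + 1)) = v + 1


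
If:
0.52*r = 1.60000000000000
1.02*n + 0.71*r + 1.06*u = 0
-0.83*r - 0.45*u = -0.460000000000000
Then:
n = 2.69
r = 3.08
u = -4.65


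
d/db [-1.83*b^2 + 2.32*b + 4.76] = 2.32 - 3.66*b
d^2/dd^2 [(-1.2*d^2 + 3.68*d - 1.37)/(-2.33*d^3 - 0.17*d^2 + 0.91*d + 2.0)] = (13.02936*d^6 - 119.870112*d^5 + 95.771388*d^4 + 71.52368*d^3 - 220.528908*d^2 + 29.526366*d + 26.195794)/(12.649337*d^9 + 2.768739*d^8 - 14.618886*d^7 - 34.731193*d^6 + 0.956321999999999*d^5 + 25.692531*d^4 + 29.062829*d^3 - 2.9286*d^2 - 10.92*d - 8.0)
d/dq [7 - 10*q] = -10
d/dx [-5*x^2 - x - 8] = -10*x - 1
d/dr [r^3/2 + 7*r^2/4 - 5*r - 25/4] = 3*r^2/2 + 7*r/2 - 5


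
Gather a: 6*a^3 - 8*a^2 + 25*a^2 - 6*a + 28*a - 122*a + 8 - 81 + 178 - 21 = 6*a^3 + 17*a^2 - 100*a + 84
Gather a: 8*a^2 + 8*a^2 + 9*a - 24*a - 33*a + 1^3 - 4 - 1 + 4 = 16*a^2 - 48*a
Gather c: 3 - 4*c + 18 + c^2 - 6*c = c^2 - 10*c + 21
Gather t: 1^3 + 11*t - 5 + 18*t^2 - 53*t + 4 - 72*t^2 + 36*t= -54*t^2 - 6*t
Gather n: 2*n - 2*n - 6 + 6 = 0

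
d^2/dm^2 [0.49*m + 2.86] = 0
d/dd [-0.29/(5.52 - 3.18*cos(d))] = 0.9222*sin(d)/(3.18*cos(d) - 5.52)^2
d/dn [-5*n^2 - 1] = -10*n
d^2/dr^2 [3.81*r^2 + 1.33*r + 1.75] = 7.62000000000000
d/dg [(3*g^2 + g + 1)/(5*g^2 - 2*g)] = (-11*g^2 - 10*g + 2)/(g^2*(25*g^2 - 20*g + 4))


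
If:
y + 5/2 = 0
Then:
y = -5/2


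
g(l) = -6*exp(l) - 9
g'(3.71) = -245.12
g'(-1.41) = -1.46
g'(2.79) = -97.69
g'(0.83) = -13.76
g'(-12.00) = 0.00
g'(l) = -6*exp(l)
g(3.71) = -254.12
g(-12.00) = -9.00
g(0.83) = -22.76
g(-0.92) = -11.39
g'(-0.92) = -2.39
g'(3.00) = -120.51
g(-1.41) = -10.46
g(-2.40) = -9.54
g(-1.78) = -10.01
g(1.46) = -34.84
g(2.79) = -106.69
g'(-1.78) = -1.01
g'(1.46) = -25.84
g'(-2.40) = -0.54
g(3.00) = -129.51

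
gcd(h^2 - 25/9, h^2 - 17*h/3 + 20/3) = h - 5/3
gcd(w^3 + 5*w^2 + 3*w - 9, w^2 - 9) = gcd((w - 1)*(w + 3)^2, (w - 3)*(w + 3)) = w + 3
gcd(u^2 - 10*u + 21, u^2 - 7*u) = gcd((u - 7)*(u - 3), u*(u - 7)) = u - 7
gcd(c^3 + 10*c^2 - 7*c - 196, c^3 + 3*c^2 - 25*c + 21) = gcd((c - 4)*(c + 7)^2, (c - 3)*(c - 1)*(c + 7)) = c + 7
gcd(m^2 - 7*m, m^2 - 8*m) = m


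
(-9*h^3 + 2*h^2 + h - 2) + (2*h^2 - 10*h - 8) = -9*h^3 + 4*h^2 - 9*h - 10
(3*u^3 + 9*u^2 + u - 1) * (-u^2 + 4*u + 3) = -3*u^5 + 3*u^4 + 44*u^3 + 32*u^2 - u - 3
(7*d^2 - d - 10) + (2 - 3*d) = 7*d^2 - 4*d - 8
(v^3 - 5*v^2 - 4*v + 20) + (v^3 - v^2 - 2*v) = 2*v^3 - 6*v^2 - 6*v + 20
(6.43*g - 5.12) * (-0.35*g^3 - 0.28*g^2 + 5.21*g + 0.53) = -2.2505*g^4 - 0.00840000000000019*g^3 + 34.9339*g^2 - 23.2673*g - 2.7136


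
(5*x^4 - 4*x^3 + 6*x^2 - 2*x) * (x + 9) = 5*x^5 + 41*x^4 - 30*x^3 + 52*x^2 - 18*x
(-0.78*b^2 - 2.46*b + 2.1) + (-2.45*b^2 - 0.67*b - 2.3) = -3.23*b^2 - 3.13*b - 0.2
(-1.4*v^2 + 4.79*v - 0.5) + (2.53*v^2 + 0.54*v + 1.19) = 1.13*v^2 + 5.33*v + 0.69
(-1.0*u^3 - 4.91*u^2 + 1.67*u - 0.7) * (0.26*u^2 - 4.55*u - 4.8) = -0.26*u^5 + 3.2734*u^4 + 27.5747*u^3 + 15.7875*u^2 - 4.831*u + 3.36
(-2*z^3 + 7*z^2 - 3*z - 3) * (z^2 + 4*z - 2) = -2*z^5 - z^4 + 29*z^3 - 29*z^2 - 6*z + 6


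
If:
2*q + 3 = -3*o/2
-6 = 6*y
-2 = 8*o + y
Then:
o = -1/8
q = -45/32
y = -1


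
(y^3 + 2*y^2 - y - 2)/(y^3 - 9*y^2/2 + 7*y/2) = 2*(y^2 + 3*y + 2)/(y*(2*y - 7))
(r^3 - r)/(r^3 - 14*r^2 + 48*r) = (r^2 - 1)/(r^2 - 14*r + 48)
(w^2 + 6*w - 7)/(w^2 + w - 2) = (w + 7)/(w + 2)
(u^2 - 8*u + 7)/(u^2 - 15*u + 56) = (u - 1)/(u - 8)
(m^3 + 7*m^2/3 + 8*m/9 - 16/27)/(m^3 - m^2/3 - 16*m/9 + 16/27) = (3*m + 4)/(3*m - 4)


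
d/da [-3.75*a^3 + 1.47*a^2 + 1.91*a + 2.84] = -11.25*a^2 + 2.94*a + 1.91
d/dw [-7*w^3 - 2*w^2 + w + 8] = -21*w^2 - 4*w + 1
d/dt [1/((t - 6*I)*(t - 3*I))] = (-2*t + 9*I)/(t^4 - 18*I*t^3 - 117*t^2 + 324*I*t + 324)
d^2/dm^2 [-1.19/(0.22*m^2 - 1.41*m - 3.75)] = (-0.115192*m^2 + 0.738276*m + 1.19*(0.44*m - 1.41)*(0.88*m - 2.82) + 1.9635)/(-0.22*m^2 + 1.41*m + 3.75)^3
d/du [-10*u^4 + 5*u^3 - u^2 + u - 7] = -40*u^3 + 15*u^2 - 2*u + 1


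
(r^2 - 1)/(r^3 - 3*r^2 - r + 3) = 1/(r - 3)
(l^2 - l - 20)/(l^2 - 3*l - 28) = (l - 5)/(l - 7)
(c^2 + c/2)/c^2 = (c + 1/2)/c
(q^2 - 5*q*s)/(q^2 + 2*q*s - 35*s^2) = q/(q + 7*s)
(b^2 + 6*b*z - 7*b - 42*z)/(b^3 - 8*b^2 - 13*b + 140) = (b + 6*z)/(b^2 - b - 20)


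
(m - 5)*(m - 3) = m^2 - 8*m + 15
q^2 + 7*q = q*(q + 7)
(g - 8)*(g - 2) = g^2 - 10*g + 16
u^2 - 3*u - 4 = (u - 4)*(u + 1)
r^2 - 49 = (r - 7)*(r + 7)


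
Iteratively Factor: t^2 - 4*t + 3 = (t - 1)*(t - 3)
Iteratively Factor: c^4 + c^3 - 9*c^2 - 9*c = (c + 3)*(c^3 - 2*c^2 - 3*c) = (c + 1)*(c + 3)*(c^2 - 3*c) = c*(c + 1)*(c + 3)*(c - 3)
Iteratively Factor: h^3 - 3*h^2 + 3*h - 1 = (h - 1)*(h^2 - 2*h + 1) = (h - 1)^2*(h - 1)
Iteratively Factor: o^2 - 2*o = (o - 2)*(o)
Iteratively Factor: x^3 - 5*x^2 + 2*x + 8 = (x + 1)*(x^2 - 6*x + 8) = (x - 4)*(x + 1)*(x - 2)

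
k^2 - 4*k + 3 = (k - 3)*(k - 1)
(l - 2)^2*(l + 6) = l^3 + 2*l^2 - 20*l + 24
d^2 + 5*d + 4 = (d + 1)*(d + 4)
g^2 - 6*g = g*(g - 6)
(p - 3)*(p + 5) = p^2 + 2*p - 15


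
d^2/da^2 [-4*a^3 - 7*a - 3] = -24*a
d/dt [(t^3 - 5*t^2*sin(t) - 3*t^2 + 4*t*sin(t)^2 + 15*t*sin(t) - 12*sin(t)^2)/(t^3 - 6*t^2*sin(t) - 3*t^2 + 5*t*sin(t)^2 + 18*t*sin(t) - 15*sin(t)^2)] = (t*cos(t) - sin(t))/(t - 5*sin(t))^2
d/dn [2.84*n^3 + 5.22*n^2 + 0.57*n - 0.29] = 8.52*n^2 + 10.44*n + 0.57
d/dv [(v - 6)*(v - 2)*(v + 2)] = 3*v^2 - 12*v - 4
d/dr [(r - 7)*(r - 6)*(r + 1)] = 3*r^2 - 24*r + 29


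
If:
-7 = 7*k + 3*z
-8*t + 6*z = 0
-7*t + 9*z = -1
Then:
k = -31/35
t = -1/5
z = -4/15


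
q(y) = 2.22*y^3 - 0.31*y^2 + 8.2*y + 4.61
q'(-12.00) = 974.68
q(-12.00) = -3974.59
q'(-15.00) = 1516.00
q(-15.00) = -7680.64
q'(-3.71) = 102.17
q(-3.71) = -143.44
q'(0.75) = 11.48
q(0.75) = 11.52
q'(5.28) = 190.60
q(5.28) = 366.04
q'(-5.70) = 228.12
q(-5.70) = -463.33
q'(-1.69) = 28.27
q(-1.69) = -20.85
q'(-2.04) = 37.18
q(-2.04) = -32.26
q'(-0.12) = 8.37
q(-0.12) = 3.62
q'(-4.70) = 158.23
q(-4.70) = -271.26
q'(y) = 6.66*y^2 - 0.62*y + 8.2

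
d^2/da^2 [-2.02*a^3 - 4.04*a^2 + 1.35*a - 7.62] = -12.12*a - 8.08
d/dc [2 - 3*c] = -3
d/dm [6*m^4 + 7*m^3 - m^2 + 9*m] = 24*m^3 + 21*m^2 - 2*m + 9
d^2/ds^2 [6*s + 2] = 0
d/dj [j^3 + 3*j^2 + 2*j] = 3*j^2 + 6*j + 2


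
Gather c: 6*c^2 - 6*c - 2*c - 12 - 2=6*c^2 - 8*c - 14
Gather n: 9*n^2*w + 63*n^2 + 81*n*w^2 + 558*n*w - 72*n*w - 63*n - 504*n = n^2*(9*w + 63) + n*(81*w^2 + 486*w - 567)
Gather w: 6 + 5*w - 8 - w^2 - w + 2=-w^2 + 4*w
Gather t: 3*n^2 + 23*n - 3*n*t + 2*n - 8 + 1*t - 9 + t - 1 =3*n^2 + 25*n + t*(2 - 3*n) - 18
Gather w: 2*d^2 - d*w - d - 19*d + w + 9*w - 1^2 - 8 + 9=2*d^2 - 20*d + w*(10 - d)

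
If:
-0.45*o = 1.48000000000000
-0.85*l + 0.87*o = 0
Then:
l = -3.37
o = -3.29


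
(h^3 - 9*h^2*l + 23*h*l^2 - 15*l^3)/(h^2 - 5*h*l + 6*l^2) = (h^2 - 6*h*l + 5*l^2)/(h - 2*l)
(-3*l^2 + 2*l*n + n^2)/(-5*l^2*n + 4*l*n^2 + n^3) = (3*l + n)/(n*(5*l + n))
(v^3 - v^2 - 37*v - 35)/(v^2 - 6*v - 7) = v + 5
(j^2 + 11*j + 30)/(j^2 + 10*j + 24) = (j + 5)/(j + 4)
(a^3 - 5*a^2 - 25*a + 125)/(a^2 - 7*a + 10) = (a^2 - 25)/(a - 2)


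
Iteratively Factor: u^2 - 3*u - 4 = (u - 4)*(u + 1)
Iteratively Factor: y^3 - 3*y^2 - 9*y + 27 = (y - 3)*(y^2 - 9) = (y - 3)^2*(y + 3)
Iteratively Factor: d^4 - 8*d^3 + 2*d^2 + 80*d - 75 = (d - 5)*(d^3 - 3*d^2 - 13*d + 15) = (d - 5)*(d - 1)*(d^2 - 2*d - 15) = (d - 5)*(d - 1)*(d + 3)*(d - 5)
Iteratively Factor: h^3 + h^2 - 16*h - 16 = (h + 4)*(h^2 - 3*h - 4) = (h - 4)*(h + 4)*(h + 1)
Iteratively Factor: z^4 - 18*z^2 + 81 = (z - 3)*(z^3 + 3*z^2 - 9*z - 27) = (z - 3)*(z + 3)*(z^2 - 9) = (z - 3)*(z + 3)^2*(z - 3)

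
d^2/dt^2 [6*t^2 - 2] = 12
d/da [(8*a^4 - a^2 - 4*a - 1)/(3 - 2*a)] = 2*(-24*a^4 + 48*a^3 + a^2 - 3*a - 7)/(4*a^2 - 12*a + 9)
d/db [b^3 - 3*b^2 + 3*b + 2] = 3*b^2 - 6*b + 3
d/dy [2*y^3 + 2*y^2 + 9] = 2*y*(3*y + 2)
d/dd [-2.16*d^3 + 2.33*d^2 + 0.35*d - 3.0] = -6.48*d^2 + 4.66*d + 0.35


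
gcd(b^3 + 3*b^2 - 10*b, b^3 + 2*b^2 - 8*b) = b^2 - 2*b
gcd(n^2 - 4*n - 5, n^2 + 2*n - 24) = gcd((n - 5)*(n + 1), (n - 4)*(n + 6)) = 1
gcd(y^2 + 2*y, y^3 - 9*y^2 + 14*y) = y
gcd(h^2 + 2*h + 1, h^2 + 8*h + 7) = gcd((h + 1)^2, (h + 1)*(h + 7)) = h + 1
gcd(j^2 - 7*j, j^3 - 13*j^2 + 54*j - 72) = 1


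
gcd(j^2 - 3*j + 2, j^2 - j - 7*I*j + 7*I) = j - 1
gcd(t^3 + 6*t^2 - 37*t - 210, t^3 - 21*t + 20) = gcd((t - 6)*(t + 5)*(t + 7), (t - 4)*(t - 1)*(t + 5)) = t + 5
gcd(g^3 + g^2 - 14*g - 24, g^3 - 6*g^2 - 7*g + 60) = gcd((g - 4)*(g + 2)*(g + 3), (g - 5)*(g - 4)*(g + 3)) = g^2 - g - 12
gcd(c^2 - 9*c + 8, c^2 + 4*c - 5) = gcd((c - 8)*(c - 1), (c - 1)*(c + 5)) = c - 1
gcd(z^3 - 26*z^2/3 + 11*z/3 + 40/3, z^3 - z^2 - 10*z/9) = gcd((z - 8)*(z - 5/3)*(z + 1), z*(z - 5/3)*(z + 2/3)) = z - 5/3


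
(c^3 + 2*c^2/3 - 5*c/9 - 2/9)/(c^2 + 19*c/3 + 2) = (3*c^2 + c - 2)/(3*(c + 6))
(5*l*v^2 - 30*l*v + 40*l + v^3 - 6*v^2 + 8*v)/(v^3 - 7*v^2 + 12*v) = (5*l*v - 10*l + v^2 - 2*v)/(v*(v - 3))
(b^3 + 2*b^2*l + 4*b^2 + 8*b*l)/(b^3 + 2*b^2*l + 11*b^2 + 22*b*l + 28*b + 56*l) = b/(b + 7)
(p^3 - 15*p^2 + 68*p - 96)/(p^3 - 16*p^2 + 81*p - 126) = (p^2 - 12*p + 32)/(p^2 - 13*p + 42)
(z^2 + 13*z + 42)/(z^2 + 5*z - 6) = (z + 7)/(z - 1)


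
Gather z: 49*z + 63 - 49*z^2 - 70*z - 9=-49*z^2 - 21*z + 54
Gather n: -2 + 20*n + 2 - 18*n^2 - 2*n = -18*n^2 + 18*n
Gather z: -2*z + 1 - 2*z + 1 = 2 - 4*z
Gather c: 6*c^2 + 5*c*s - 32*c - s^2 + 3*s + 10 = 6*c^2 + c*(5*s - 32) - s^2 + 3*s + 10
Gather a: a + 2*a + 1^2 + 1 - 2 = 3*a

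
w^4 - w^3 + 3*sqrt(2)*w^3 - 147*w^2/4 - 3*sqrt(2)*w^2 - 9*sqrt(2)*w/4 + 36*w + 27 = (w - 3/2)*(w + 1/2)*(w - 3*sqrt(2))*(w + 6*sqrt(2))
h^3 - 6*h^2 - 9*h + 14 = (h - 7)*(h - 1)*(h + 2)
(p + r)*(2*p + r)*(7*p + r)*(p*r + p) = 14*p^4*r + 14*p^4 + 23*p^3*r^2 + 23*p^3*r + 10*p^2*r^3 + 10*p^2*r^2 + p*r^4 + p*r^3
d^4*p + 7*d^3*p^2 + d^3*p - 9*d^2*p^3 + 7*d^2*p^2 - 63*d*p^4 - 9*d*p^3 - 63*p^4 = (d - 3*p)*(d + 3*p)*(d + 7*p)*(d*p + p)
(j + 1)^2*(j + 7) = j^3 + 9*j^2 + 15*j + 7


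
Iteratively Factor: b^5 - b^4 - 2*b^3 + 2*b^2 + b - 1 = (b + 1)*(b^4 - 2*b^3 + 2*b - 1) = (b + 1)^2*(b^3 - 3*b^2 + 3*b - 1) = (b - 1)*(b + 1)^2*(b^2 - 2*b + 1) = (b - 1)^2*(b + 1)^2*(b - 1)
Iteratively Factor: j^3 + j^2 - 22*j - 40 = (j + 2)*(j^2 - j - 20) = (j - 5)*(j + 2)*(j + 4)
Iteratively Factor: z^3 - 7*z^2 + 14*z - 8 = (z - 1)*(z^2 - 6*z + 8) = (z - 4)*(z - 1)*(z - 2)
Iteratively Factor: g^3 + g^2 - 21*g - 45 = (g - 5)*(g^2 + 6*g + 9) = (g - 5)*(g + 3)*(g + 3)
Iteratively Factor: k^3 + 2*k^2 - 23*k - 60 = (k + 4)*(k^2 - 2*k - 15) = (k + 3)*(k + 4)*(k - 5)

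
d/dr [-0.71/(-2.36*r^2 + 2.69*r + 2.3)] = (1.9099 - 3.3512*r)/(-2.36*r^2 + 2.69*r + 2.3)^2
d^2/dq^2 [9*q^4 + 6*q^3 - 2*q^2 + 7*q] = 108*q^2 + 36*q - 4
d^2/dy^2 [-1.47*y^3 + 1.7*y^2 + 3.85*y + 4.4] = 3.4 - 8.82*y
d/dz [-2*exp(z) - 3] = -2*exp(z)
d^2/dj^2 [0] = 0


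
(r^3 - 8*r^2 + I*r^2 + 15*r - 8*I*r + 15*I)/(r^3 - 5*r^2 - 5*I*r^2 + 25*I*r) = (r^2 + r*(-3 + I) - 3*I)/(r*(r - 5*I))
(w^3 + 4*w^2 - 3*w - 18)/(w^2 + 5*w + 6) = (w^2 + w - 6)/(w + 2)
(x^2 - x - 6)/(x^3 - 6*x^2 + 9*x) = (x + 2)/(x*(x - 3))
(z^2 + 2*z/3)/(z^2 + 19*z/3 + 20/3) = z*(3*z + 2)/(3*z^2 + 19*z + 20)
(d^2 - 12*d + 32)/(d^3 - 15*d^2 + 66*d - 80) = (d - 4)/(d^2 - 7*d + 10)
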